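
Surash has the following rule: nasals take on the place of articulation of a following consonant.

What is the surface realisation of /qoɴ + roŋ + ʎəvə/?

[qonroɲʎəvə]

The rule targets /ɴ/ (voiced uvular nasal), which sits before the trigger /r/ (alveolar).
Changing only its place to alveolar gives [n] — the voiced alveolar nasal.
At the second juncture, /ŋ/ likewise becomes [ɲ] adjacent to /ʎ/.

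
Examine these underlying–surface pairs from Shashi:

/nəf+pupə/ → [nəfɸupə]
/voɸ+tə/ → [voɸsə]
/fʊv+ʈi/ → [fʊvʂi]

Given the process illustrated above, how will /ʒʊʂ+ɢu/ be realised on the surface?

[ʒʊʂʁu]

The data show progressive manner assimilation: /p/ → [ɸ] after /f/; /t/ → [s] after /ɸ/; /ʈ/ → [ʂ] after /v/. In each pair only manner changes, matching the preceding consonant, while place and voice stay constant.
The rule targets /ɢ/ (voiced uvular stop), which sits after the trigger /ʂ/ (fricative).
The voiced uvular fricative is [ʁ], so /ɢ/ → [ʁ].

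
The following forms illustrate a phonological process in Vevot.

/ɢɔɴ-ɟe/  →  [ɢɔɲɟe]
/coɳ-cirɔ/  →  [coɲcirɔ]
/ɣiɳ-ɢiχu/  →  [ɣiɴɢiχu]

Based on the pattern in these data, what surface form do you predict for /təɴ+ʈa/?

[təɳʈa]

The data show regressive place assimilation: /ɴ/ → [ɲ] before /ɟ/; /ɳ/ → [ɲ] before /c/; /ɳ/ → [ɴ] before /ɢ/. In each pair only place changes, matching the following consonant, while manner and voice stay constant.
The rule targets /ɴ/ (voiced uvular nasal), which sits before the trigger /ʈ/ (retroflex).
Changing only its place to retroflex gives [ɳ] — the voiced retroflex nasal.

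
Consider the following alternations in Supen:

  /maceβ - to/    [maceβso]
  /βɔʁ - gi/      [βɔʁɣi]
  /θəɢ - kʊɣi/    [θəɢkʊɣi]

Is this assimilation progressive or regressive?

progressive

The segment that alternates is /t/, which surfaces as [s] when adjacent to /β/.
The change stop → fricative matches the manner of the preceding /β/, identifying this as manner assimilation.
The other alternating form patterns the same way: /g/ → [ɣ] after /ʁ/ (stop → fricative, matching a fricative) — only manner changes, and always toward the preceding segment.
Nothing changes in [θəɢkʊɣi]: there the adjacent consonants already agree in manner (/k/ and /ɢ/ are both stops), so this form is consistent with the same rule.
Since the segment that changes follows the conditioning segment, the assimilation is progressive.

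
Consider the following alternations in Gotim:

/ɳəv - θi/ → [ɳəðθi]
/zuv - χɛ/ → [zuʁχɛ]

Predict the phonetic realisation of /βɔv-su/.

The data show regressive place assimilation: /v/ → [ð] before /θ/; /v/ → [ʁ] before /χ/. In each pair only place changes, matching the following consonant, while manner and voice stay constant.
The rule targets /v/ (voiced labiodental fricative), which sits before the trigger /s/ (alveolar).
The voiced alveolar fricative is [z], so /v/ → [z].

[βɔzsu]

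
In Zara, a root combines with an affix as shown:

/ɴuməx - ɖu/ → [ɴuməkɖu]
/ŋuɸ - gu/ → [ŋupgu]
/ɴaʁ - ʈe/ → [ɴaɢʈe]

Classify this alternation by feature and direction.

regressive manner assimilation

The segment that alternates is /x/, which surfaces as [k] when adjacent to /ɖ/.
/x/ is a fricative while /ɖ/ is a stop; the output [k] is a stop, matching the trigger — so the feature that spreads is manner.
Place and voice are unchanged, so the assimilation is partial, not total.
The same holds elsewhere in the data: /ɸ/ → [p] before /g/ (fricative → stop, matching a stop); /ʁ/ → [ɢ] before /ʈ/ (fricative → stop, matching a stop) — only manner changes, and always toward the following segment.
The trigger is the following segment, so the direction is regressive (anticipatory).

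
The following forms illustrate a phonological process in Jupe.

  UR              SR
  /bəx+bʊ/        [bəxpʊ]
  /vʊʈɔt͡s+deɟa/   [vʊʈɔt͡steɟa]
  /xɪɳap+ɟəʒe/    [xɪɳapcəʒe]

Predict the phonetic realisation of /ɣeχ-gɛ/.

[ɣeχkɛ]

The data show progressive voicing assimilation: /b/ → [p] after /x/; /d/ → [t] after /t͡s/; /ɟ/ → [c] after /p/. In each pair only voicing changes, matching the preceding consonant, while place and manner stay constant.
The rule targets /g/ (voiced velar stop), which sits after the trigger /χ/ (voiceless).
A voiceless velar stop is [k], so the surface segment is [k].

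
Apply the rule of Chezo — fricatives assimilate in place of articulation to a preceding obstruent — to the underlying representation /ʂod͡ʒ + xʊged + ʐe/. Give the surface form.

The rule targets /x/ (voiceless velar fricative), which sits after the trigger /d͡ʒ/ (postalveolar).
The voiceless postalveolar fricative is [ʃ], so /x/ → [ʃ].
At the second juncture, /ʐ/ likewise becomes [z] adjacent to /d/.

[ʂod͡ʒʃʊgedze]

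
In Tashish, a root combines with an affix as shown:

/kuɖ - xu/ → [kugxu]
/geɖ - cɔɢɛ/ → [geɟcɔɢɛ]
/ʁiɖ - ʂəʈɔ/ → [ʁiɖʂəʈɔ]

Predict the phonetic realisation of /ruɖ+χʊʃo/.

[ruɢχʊʃo]

The data show regressive place assimilation: /ɖ/ → [g] before /x/; /ɖ/ → [ɟ] before /c/. In each pair only place changes, matching the following consonant, while manner and voice stay constant.
Nothing changes in [ʁiɖʂəʈɔ]: there the adjacent consonants already agree in place (/ɖ/ and /ʂ/ are both retroflex), so this form is consistent with the same rule.
/ɖ/ is a voiced retroflex stop. The following trigger /χ/ is uvular, so /ɖ/ must become uvular as well.
A voiced uvular stop is [ɢ], so the surface segment is [ɢ].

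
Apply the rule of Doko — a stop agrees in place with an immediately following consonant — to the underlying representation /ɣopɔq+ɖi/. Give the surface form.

The rule targets /q/ (voiceless uvular stop), which sits before the trigger /ɖ/ (retroflex).
Changing only its place to retroflex gives [ʈ] — the voiceless retroflex stop.

[ɣopɔʈɖi]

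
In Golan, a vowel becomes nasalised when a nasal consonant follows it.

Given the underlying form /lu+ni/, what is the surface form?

[lũni]

/u/ sits next to the nasal /n/ and is therefore nasalised to [ũ].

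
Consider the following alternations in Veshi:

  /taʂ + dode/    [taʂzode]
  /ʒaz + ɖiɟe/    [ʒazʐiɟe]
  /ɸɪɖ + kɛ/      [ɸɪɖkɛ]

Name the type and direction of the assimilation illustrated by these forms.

Underlying /d/ is realised as [z] next to /ʂ/; /ʂ/ itself does not change.
The change stop → fricative matches the manner of the preceding /ʂ/, identifying this as manner assimilation.
Place and voice are unchanged, so the assimilation is partial, not total.
Checking the remaining alternation: /ɖ/ → [ʐ] after /z/ (stop → fricative, matching a fricative) — only manner changes, and always toward the preceding segment.
Nothing changes in [ɸɪɖkɛ]: there the adjacent consonants already agree in manner (/k/ and /ɖ/ are both stops), so this form is consistent with the same rule.
The trigger is the preceding segment, so the direction is progressive (perseverative).

progressive manner assimilation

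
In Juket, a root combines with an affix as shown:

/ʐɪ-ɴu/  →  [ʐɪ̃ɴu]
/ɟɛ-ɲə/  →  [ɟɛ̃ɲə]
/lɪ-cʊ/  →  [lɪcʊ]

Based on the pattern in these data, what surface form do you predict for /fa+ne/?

The data show regressive nasality assimilation (vowel nasalisation): /ɪ/ → [ɪ̃] before /ɴ/; /ɛ/ → [ɛ̃] before /ɲ/ — a vowel is nasalised by an immediately following nasal consonant.
No change occurs in [lɪcʊ] because the vowel at the boundary is adjacent to an oral consonant, not a nasal (/ɪ/ next to /c/).
/a/ sits next to the nasal /n/ and is therefore nasalised to [ã].

[fãne]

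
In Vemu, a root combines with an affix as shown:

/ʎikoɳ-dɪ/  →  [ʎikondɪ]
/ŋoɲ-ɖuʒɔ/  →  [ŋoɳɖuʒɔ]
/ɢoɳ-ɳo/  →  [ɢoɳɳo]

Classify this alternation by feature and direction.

regressive place assimilation

Underlying /ɳ/ is realised as [n] next to /d/; /d/ itself does not change.
/ɳ/ is retroflex while /d/ is alveolar; the output [n] is alveolar, matching the trigger — so the feature that spreads is place.
Manner and voice are unchanged, so the assimilation is partial, not total.
The same holds elsewhere in the data: /ɲ/ → [ɳ] before /ɖ/ (palatal → retroflex, matching retroflex) — only place changes, and always toward the following segment.
Nothing changes in [ɢoɳɳo]: there the adjacent consonants already agree in place (/ɳ/ and /ɳ/ are both retroflex), so this form is consistent with the same rule.
Since the segment that changes precedes the conditioning segment, the assimilation is regressive.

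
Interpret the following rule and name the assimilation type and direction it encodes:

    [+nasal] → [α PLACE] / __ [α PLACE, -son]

The shared variable α links the value of the place features (abbreviated [PLACE]) on the target to the same value on the neighbouring segment, so place is the feature that assimilates.
Since the environment is written after the underscore, the trigger follows the target; the direction is regressive.

regressive place assimilation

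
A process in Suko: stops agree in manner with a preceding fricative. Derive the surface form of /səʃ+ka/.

The rule targets /k/ (voiceless velar stop), which sits after the trigger /ʃ/ (fricative).
Changing only its manner to fricative gives [x] — the voiceless velar fricative.

[səʃxa]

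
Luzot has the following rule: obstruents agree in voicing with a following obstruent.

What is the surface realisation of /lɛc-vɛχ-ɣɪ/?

[lɛɟvɛʁɣɪ]

The rule targets /c/ (voiceless palatal stop), which sits before the trigger /v/ (voiced).
The voiced palatal stop is [ɟ], so /c/ → [ɟ].
At the second juncture, /χ/ likewise becomes [ʁ] adjacent to /ɣ/.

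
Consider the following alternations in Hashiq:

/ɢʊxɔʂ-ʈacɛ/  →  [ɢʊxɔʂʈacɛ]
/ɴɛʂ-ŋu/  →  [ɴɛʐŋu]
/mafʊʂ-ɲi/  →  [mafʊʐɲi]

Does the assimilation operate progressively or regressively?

Underlying /ʂ/ is realised as [ʐ] next to /ŋ/; /ŋ/ itself does not change.
/ʂ/ is voiceless while /ŋ/ is voiced; the output [ʐ] is voiced, matching the trigger — so the feature that spreads is voicing.
The same holds elsewhere in the data: /ʂ/ → [ʐ] before /ɲ/ (voiceless → voiced, matching voiced) — only voicing changes, and always toward the following segment.
No alternation appears in [ɢʊxɔʂʈacɛ]: there the adjacent consonants already agree in voicing (/ʂ/ and /ʈ/ are both voiceless), so this form is consistent with the same rule.
The trigger is the following segment, so the direction is regressive (anticipatory).

regressive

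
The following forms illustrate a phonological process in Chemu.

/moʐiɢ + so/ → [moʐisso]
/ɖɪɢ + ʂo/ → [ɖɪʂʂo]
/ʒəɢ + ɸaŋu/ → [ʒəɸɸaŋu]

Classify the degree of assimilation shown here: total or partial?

Underlying /ɢ/ is realised as [s] next to /s/; /s/ itself does not change.
The output [s] is identical to the trigger /s/ — every feature (place, manner, voicing) has been copied — so this is total assimilation.
The remaining alternations confirm this: /ɢ/ → [ʂ] before /ʂ/; /ɢ/ → [ɸ] before /ɸ/ — in each case the output is a copy of the following consonant.

total assimilation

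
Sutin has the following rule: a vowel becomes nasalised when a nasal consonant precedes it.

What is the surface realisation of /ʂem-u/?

The vowel /u/ is adjacent to the preceding nasal /m/, so it acquires [+nasal] and surfaces as [ũ].

[ʂemũ]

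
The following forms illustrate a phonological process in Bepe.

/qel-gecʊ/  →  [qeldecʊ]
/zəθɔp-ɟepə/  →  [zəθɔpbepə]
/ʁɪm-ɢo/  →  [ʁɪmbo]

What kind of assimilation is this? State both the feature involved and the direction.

Comparing underlying and surface forms, /g/ → [d] is the alternation; the neighbouring /l/ is constant.
The change velar → alveolar matches the place of the preceding /l/, identifying this as place assimilation.
Manner and voice are unchanged, so the assimilation is partial, not total.
The same holds elsewhere in the data: /ɟ/ → [b] after /p/ (palatal → bilabial, matching bilabial); /ɢ/ → [b] after /m/ (uvular → bilabial, matching bilabial) — only place changes, and always toward the preceding segment.
Since the segment that changes follows the conditioning segment, the assimilation is progressive.

progressive place assimilation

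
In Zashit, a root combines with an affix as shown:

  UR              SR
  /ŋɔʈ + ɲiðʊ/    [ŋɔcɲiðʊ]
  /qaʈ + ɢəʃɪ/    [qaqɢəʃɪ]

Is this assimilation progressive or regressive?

regressive

Comparing underlying and surface forms, /ʈ/ → [c] is the alternation; the neighbouring /ɲ/ is constant.
The change retroflex → palatal matches the place of the following /ɲ/, identifying this as place assimilation.
The same holds elsewhere in the data: /ʈ/ → [q] before /ɢ/ (retroflex → uvular, matching uvular) — only place changes, and always toward the following segment.
The trigger is the following segment, so the direction is regressive (anticipatory).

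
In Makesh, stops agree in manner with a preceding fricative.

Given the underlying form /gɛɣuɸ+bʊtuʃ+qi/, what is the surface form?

The rule targets /b/ (voiced bilabial stop), which sits after the trigger /ɸ/ (fricative).
The voiced bilabial fricative is [β], so /b/ → [β].
The same rule applies at the second boundary: /q/ → [χ] next to /ʃ/.

[gɛɣuɸβʊtuʃχi]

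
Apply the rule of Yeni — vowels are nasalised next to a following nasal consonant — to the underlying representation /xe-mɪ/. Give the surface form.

[xẽmɪ]

/e/ sits next to the nasal /m/ and is therefore nasalised to [ẽ].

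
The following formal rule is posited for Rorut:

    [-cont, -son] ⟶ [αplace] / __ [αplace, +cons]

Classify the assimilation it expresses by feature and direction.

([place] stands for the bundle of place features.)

The shared variable α links the value of the place features (abbreviated [place]) on the target to the same value on the neighbouring segment, so place is the feature that assimilates.
The conditioning segment sits to the right of the focus bar, meaning the trigger follows the segment that changes — regressive assimilation.

regressive place assimilation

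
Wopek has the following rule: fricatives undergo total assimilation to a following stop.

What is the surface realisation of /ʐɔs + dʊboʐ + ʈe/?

[ʐɔddʊboʈʈe]

/s/ is the segment targeted by the rule; it sits immediately before /d/, so it assimilates completely and surfaces as [d].
At the second juncture, /ʐ/ likewise becomes [ʈ] adjacent to /ʈ/.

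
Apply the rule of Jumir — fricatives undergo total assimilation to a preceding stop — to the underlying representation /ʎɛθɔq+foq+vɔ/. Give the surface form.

/f/ is the segment targeted by the rule; it sits immediately after /q/, so it assimilates completely and surfaces as [q].
At the second juncture, /v/ likewise becomes [q] adjacent to /q/.

[ʎɛθɔqqoqqɔ]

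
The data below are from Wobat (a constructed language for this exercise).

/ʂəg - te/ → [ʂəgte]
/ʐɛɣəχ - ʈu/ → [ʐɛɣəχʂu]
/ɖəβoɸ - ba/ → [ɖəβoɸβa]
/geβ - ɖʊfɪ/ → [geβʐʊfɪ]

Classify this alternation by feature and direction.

Underlying /ʈ/ is realised as [ʂ] next to /χ/; /χ/ itself does not change.
/ʈ/ is a stop while /χ/ is a fricative; the output [ʂ] is a fricative, matching the trigger — so the feature that spreads is manner.
Place and voice are unchanged, so the assimilation is partial, not total.
Checking the remaining alternations: /b/ → [β] after /ɸ/ (stop → fricative, matching a fricative); /ɖ/ → [ʐ] after /β/ (stop → fricative, matching a fricative) — only manner changes, and always toward the preceding segment.
Nothing changes in [ʂəgte]: there the adjacent consonants already agree in manner (/t/ and /g/ are both stops), so this form is consistent with the same rule.
The trigger is the preceding segment, so the direction is progressive (perseverative).

progressive manner assimilation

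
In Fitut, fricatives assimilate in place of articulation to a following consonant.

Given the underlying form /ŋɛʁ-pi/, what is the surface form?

The rule targets /ʁ/ (voiced uvular fricative), which sits before the trigger /p/ (bilabial).
Changing only its place to bilabial gives [β] — the voiced bilabial fricative.

[ŋɛβpi]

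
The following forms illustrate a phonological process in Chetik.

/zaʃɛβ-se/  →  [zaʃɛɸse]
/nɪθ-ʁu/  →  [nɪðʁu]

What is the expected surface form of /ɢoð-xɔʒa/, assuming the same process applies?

[ɢoθxɔʒa]

The data show regressive voicing assimilation: /β/ → [ɸ] before /s/; /θ/ → [ð] before /ʁ/. In each pair only voicing changes, matching the following consonant, while place and manner stay constant.
/ð/ is a voiced dental fricative. The following trigger /x/ is voiceless, so /ð/ must become voiceless as well.
Changing only its voicing to voiceless gives [θ] — the voiceless dental fricative.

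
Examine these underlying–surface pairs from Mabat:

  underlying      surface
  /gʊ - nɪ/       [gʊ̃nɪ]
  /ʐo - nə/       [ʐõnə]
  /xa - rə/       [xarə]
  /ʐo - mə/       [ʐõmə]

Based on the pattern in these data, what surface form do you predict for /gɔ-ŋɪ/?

[gɔ̃ŋɪ]

The data show regressive nasality assimilation (vowel nasalisation): /ʊ/ → [ʊ̃] before /n/; /o/ → [õ] before /n/; /o/ → [õ] before /m/ — a vowel is nasalised by an immediately following nasal consonant.
No change occurs in [xarə] because the vowel at the boundary is adjacent to an oral consonant, not a nasal (/a/ next to /r/).
The vowel /ɔ/ is adjacent to the following nasal /ŋ/, so it acquires [+nasal] and surfaces as [ɔ̃].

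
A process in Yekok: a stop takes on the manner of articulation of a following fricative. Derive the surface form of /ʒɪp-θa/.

[ʒɪɸθa]

/p/ is a voiceless bilabial stop. The following trigger /θ/ is a fricative, so /p/ must become a fricative as well.
A voiceless bilabial fricative is [ɸ], so the surface segment is [ɸ].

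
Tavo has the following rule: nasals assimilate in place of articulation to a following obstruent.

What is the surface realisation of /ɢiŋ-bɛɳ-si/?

The rule targets /ŋ/ (voiced velar nasal), which sits before the trigger /b/ (bilabial).
Changing only its place to bilabial gives [m] — the voiced bilabial nasal.
At the second juncture, /ɳ/ likewise becomes [n] adjacent to /s/.

[ɢimbɛnsi]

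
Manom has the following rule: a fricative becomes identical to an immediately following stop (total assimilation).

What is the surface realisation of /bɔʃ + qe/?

/ʃ/ is the segment targeted by the rule; it sits immediately before /q/, so it assimilates completely and surfaces as [q].

[bɔqqe]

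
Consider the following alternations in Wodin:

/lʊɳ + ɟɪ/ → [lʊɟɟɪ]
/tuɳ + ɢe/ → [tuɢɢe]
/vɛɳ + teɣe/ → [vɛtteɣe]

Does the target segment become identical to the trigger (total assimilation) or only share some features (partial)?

total assimilation

Underlying /ɳ/ is realised as [ɟ] next to /ɟ/; /ɟ/ itself does not change.
The output [ɟ] is identical to the trigger /ɟ/ — every feature (place, manner, voicing) has been copied — so this is total assimilation.
The remaining alternations confirm this: /ɳ/ → [ɢ] before /ɢ/; /ɳ/ → [t] before /t/ — in each case the output is a copy of the following consonant.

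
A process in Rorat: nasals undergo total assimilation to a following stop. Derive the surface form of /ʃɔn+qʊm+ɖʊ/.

/n/ is the segment targeted by the rule; it sits immediately before /q/, so it assimilates completely and surfaces as [q].
The same rule applies at the second boundary: /m/ → [ɖ] next to /ɖ/.

[ʃɔqqʊɖɖʊ]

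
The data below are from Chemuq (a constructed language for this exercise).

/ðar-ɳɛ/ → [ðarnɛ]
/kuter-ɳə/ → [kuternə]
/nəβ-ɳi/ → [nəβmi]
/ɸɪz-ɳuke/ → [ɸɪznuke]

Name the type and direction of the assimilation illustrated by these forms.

Underlying /ɳ/ is realised as [n] next to /r/; /r/ itself does not change.
/ɳ/ is retroflex while /r/ is alveolar; the output [n] is alveolar, matching the trigger — so the feature that spreads is place.
Manner and voice are unchanged, so the assimilation is partial, not total.
The same holds elsewhere in the data: /ɳ/ → [m] after /β/ (retroflex → bilabial, matching bilabial); /ɳ/ → [n] after /z/ (retroflex → alveolar, matching alveolar) — only place changes, and always toward the preceding segment.
The trigger is the preceding segment, so the direction is progressive (perseverative).

progressive place assimilation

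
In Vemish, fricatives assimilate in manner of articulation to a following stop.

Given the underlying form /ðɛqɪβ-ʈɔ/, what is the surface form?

The rule targets /β/ (voiced bilabial fricative), which sits before the trigger /ʈ/ (stop).
A voiced bilabial stop is [b], so the surface segment is [b].

[ðɛqɪbʈɔ]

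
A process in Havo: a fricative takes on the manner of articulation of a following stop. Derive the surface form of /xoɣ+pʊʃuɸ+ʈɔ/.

The rule targets /ɣ/ (voiced velar fricative), which sits before the trigger /p/ (stop).
A voiced velar stop is [g], so the surface segment is [g].
The same rule applies at the second boundary: /ɸ/ → [p] next to /ʈ/.

[xogpʊʃupʈɔ]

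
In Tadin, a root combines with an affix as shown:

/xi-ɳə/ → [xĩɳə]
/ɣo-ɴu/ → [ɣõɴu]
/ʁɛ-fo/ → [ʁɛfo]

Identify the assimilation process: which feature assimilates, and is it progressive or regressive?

The vowel /i/ surfaces as nasalised [ĩ] next to the following nasal /ɳ/ — it has acquired the [+nasal] feature of its neighbour.
Likewise in the remaining data: /o/ → [õ] before /ɴ/ — each time a vowel is nasalised next to a following nasal.
No change occurs in [ʁɛfo] because the vowel at the boundary is adjacent to an oral consonant, not a nasal (/ɛ/ next to /f/).
Because the conditioning nasal is to the right of the vowel that changes, the process is regressive (anticipatory).

regressive nasality assimilation (vowel nasalisation)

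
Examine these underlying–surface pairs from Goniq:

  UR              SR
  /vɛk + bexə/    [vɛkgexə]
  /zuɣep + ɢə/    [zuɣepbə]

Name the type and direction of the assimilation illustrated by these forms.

Underlying /b/ is realised as [g] next to /k/; /k/ itself does not change.
The change bilabial → velar matches the place of the preceding /k/, identifying this as place assimilation.
Manner and voice are unchanged, so the assimilation is partial, not total.
The other alternating form patterns the same way: /ɢ/ → [b] after /p/ (uvular → bilabial, matching bilabial) — only place changes, and always toward the preceding segment.
The trigger is the preceding segment, so the direction is progressive (perseverative).

progressive place assimilation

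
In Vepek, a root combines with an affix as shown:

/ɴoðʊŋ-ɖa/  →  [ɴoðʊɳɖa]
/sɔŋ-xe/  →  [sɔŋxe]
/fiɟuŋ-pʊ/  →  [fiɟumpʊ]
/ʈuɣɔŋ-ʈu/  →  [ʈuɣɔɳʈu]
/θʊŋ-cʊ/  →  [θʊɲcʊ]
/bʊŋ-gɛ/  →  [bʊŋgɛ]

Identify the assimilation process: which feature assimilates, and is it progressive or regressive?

Underlying /ŋ/ is realised as [ɳ] next to /ɖ/; /ɖ/ itself does not change.
The change velar → retroflex matches the place of the following /ɖ/, identifying this as place assimilation.
Manner and voice are unchanged, so the assimilation is partial, not total.
Checking the remaining alternations: /ŋ/ → [m] before /p/ (velar → bilabial, matching bilabial); /ŋ/ → [ɳ] before /ʈ/ (velar → retroflex, matching retroflex); /ŋ/ → [ɲ] before /c/ (velar → palatal, matching palatal) — only place changes, and always toward the following segment.
No alternation appears in [sɔŋxe], [bʊŋgɛ]: there the adjacent consonants already agree in place (/ŋ/ and /x/ are both velar; /ŋ/ and /g/ are both velar), so these forms are consistent with the same rule.
Since the segment that changes precedes the conditioning segment, the assimilation is regressive.

regressive place assimilation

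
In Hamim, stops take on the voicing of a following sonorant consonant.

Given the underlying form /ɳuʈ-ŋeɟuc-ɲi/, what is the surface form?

[ɳuɖŋeɟuɟɲi]

The rule targets /ʈ/ (voiceless retroflex stop), which sits before the trigger /ŋ/ (voiced).
Changing only its voicing to voiced gives [ɖ] — the voiced retroflex stop.
At the second juncture, /c/ likewise becomes [ɟ] adjacent to /ɲ/.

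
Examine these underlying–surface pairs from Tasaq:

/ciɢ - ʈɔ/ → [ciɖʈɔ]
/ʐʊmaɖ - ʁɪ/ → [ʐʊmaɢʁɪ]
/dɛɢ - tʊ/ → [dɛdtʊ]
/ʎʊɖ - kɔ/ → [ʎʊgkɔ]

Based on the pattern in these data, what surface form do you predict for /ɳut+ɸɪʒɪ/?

[ɳupɸɪʒɪ]

The data show regressive place assimilation: /ɢ/ → [ɖ] before /ʈ/; /ɖ/ → [ɢ] before /ʁ/; /ɢ/ → [d] before /t/; /ɖ/ → [g] before /k/. In each pair only place changes, matching the following consonant, while manner and voice stay constant.
/t/ is a voiceless alveolar stop. The following trigger /ɸ/ is bilabial, so /t/ must become bilabial as well.
The voiceless bilabial stop is [p], so /t/ → [p].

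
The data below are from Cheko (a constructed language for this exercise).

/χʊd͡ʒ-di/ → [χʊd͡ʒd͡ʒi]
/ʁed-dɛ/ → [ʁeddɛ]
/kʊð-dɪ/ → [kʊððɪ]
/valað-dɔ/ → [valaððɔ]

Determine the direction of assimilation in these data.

progressive

The segment that alternates is /d/, which surfaces as [d͡ʒ] when adjacent to /d͡ʒ/.
The output [d͡ʒ] is identical to the trigger /d͡ʒ/ — every feature (place, manner, voicing) has been copied — so this is total assimilation.
The remaining alternation confirms this: /d/ → [ð] after /ð/ — in each case the output is a copy of the preceding consonant.
In [ʁeddɛ] the two consonants at the boundary are already identical (/d/ + /d/), so the rule applies vacuously and nothing changes.
Since the segment that changes follows the conditioning segment, the assimilation is progressive.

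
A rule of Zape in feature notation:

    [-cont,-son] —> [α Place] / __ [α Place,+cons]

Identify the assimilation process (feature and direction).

The shared variable α links the value of the place features (abbreviated [Place]) on the target to the same value on the neighbouring segment, so place is the feature that assimilates.
Since the environment is written after the underscore, the trigger follows the target; the direction is regressive.

regressive place assimilation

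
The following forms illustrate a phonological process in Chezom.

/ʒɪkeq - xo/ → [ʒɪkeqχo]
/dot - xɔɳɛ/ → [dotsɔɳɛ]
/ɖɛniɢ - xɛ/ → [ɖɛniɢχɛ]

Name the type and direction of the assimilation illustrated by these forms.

progressive place assimilation

The segment that alternates is /x/, which surfaces as [χ] when adjacent to /q/.
/x/ is velar while /q/ is uvular; the output [χ] is uvular, matching the trigger — so the feature that spreads is place.
Manner and voice are unchanged, so the assimilation is partial, not total.
The same holds elsewhere in the data: /x/ → [s] after /t/ (velar → alveolar, matching alveolar); /x/ → [χ] after /ɢ/ (velar → uvular, matching uvular) — only place changes, and always toward the preceding segment.
Since the segment that changes follows the conditioning segment, the assimilation is progressive.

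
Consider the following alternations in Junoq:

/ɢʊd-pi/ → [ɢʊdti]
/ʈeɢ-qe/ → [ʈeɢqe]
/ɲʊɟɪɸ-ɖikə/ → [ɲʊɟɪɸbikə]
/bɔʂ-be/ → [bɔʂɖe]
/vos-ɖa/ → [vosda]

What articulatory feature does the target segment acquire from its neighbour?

place

The segment that alternates is /p/, which surfaces as [t] when adjacent to /d/.
The change bilabial → alveolar matches the place of the preceding /d/, identifying this as place assimilation.
Checking the remaining alternations: /ɖ/ → [b] after /ɸ/ (retroflex → bilabial, matching bilabial); /b/ → [ɖ] after /ʂ/ (bilabial → retroflex, matching retroflex); /ɖ/ → [d] after /s/ (retroflex → alveolar, matching alveolar) — only place changes, and always toward the preceding segment.
No alternation appears in [ʈeɢqe]: there the adjacent consonants already agree in place (/q/ and /ɢ/ are both uvular), so this form is consistent with the same rule.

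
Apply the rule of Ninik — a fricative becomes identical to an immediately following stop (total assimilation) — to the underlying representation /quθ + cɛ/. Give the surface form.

/θ/ is the segment targeted by the rule; it sits immediately before /c/, so it assimilates completely and surfaces as [c].

[quccɛ]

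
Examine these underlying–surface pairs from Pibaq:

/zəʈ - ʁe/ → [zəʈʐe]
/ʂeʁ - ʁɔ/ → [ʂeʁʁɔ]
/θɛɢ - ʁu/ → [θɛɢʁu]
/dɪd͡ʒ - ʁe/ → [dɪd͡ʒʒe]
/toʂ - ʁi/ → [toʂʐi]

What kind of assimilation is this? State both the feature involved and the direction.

The segment that alternates is /ʁ/, which surfaces as [ʐ] when adjacent to /ʈ/.
/ʁ/ is uvular while /ʈ/ is retroflex; the output [ʐ] is retroflex, matching the trigger — so the feature that spreads is place.
Manner and voice are unchanged, so the assimilation is partial, not total.
The other alternating forms pattern the same way: /ʁ/ → [ʒ] after /d͡ʒ/ (uvular → postalveolar, matching postalveolar); /ʁ/ → [ʐ] after /ʂ/ (uvular → retroflex, matching retroflex) — only place changes, and always toward the preceding segment.
Nothing changes in [ʂeʁʁɔ], [θɛɢʁu]: there the adjacent consonants already agree in place (/ʁ/ and /ʁ/ are both uvular; /ʁ/ and /ɢ/ are both uvular), so these forms are consistent with the same rule.
The trigger is the preceding segment, so the direction is progressive (perseverative).

progressive place assimilation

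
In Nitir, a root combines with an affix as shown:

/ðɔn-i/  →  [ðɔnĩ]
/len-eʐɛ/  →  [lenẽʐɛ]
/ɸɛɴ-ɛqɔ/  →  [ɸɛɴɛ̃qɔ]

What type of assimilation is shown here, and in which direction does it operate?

The vowel /i/ surfaces as nasalised [ĩ] next to the preceding nasal /n/ — it has acquired the [+nasal] feature of its neighbour.
Likewise in the remaining data: /e/ → [ẽ] after /n/; /ɛ/ → [ɛ̃] after /ɴ/ — each time a vowel is nasalised next to a preceding nasal.
Because the conditioning nasal is to the left of the vowel that changes, the process is progressive (perseverative).

progressive nasality assimilation (vowel nasalisation)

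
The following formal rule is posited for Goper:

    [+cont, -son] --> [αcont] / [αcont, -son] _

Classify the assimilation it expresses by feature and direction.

progressive manner assimilation

The rule copies [cont] (continuancy) from the environment onto the target fricatives; since [±cont] encodes the stop/fricative manner contrast, the assimilating dimension is manner.
The conditioning segment sits to the left of the focus bar, meaning the trigger precedes the segment that changes — progressive assimilation.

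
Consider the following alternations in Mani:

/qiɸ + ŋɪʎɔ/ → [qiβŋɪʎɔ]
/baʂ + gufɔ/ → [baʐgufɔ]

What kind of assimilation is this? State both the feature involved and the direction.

regressive voicing assimilation

Underlying /ɸ/ is realised as [β] next to /ŋ/; /ŋ/ itself does not change.
The change voiceless → voiced matches the voicing of the following /ŋ/, identifying this as voicing assimilation.
Place and manner are unchanged, so the assimilation is partial, not total.
The same holds elsewhere in the data: /ʂ/ → [ʐ] before /g/ (voiceless → voiced, matching voiced) — only voicing changes, and always toward the following segment.
Since the segment that changes precedes the conditioning segment, the assimilation is regressive.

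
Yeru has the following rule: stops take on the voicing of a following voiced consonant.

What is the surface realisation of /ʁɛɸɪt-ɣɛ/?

[ʁɛɸɪdɣɛ]

The rule targets /t/ (voiceless alveolar stop), which sits before the trigger /ɣ/ (voiced).
The voiced alveolar stop is [d], so /t/ → [d].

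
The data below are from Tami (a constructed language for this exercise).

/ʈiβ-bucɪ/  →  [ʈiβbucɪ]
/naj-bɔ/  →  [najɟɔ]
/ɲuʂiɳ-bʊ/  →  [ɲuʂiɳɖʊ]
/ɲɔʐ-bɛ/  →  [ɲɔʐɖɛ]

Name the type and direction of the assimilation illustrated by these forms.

Comparing underlying and surface forms, /b/ → [ɟ] is the alternation; the neighbouring /j/ is constant.
/b/ is bilabial while /j/ is palatal; the output [ɟ] is palatal, matching the trigger — so the feature that spreads is place.
Manner and voice are unchanged, so the assimilation is partial, not total.
The other alternating forms pattern the same way: /b/ → [ɖ] after /ɳ/ (bilabial → retroflex, matching retroflex); /b/ → [ɖ] after /ʐ/ (bilabial → retroflex, matching retroflex) — only place changes, and always toward the preceding segment.
No alternation appears in [ʈiβbucɪ]: there the adjacent consonants already agree in place (/b/ and /β/ are both bilabial), so this form is consistent with the same rule.
Since the segment that changes follows the conditioning segment, the assimilation is progressive.

progressive place assimilation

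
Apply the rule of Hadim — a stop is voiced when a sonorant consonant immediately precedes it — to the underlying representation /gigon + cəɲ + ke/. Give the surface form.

The rule targets /c/ (voiceless palatal stop), which sits after the trigger /n/ (voiced).
Changing only its voicing to voiced gives [ɟ] — the voiced palatal stop.
The same rule applies at the second boundary: /k/ → [g] next to /ɲ/.

[gigonɟəɲge]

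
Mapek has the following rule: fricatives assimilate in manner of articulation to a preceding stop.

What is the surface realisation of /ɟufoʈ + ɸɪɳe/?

[ɟufoʈpɪɳe]

The rule targets /ɸ/ (voiceless bilabial fricative), which sits after the trigger /ʈ/ (stop).
The voiceless bilabial stop is [p], so /ɸ/ → [p].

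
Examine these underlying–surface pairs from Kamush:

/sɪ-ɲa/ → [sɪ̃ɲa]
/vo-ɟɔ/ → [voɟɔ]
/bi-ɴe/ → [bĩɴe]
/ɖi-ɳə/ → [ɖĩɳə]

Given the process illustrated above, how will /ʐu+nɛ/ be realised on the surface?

[ʐũnɛ]

The data show regressive nasality assimilation (vowel nasalisation): /ɪ/ → [ɪ̃] before /ɲ/; /i/ → [ĩ] before /ɴ/; /i/ → [ĩ] before /ɳ/ — a vowel is nasalised by an immediately following nasal consonant.
No change occurs in [voɟɔ] because the vowel at the boundary is adjacent to an oral consonant, not a nasal (/o/ next to /ɟ/).
/u/ sits next to the nasal /n/ and is therefore nasalised to [ũ].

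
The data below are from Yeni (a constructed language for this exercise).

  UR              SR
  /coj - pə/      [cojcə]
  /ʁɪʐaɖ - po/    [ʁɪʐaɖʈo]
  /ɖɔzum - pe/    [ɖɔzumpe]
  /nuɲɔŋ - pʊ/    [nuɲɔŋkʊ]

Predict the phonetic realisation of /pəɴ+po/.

The data show progressive place assimilation: /p/ → [c] after /j/; /p/ → [ʈ] after /ɖ/; /p/ → [k] after /ŋ/. In each pair only place changes, matching the preceding consonant, while manner and voice stay constant.
No alternation appears in [ɖɔzumpe]: there the adjacent consonants already agree in place (/p/ and /m/ are both bilabial), so this form is consistent with the same rule.
/p/ is a voiceless bilabial stop. The preceding trigger /ɴ/ is uvular, so /p/ must become uvular as well.
A voiceless uvular stop is [q], so the surface segment is [q].

[pəɴqo]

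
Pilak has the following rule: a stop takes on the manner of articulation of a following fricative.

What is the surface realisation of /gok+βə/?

The rule targets /k/ (voiceless velar stop), which sits before the trigger /β/ (fricative).
A voiceless velar fricative is [x], so the surface segment is [x].

[goxβə]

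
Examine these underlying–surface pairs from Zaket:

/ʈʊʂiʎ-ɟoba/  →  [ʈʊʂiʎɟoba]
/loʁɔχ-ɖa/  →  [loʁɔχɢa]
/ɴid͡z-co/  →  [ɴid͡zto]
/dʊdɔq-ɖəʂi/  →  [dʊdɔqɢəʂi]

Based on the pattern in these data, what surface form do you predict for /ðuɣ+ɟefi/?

The data show progressive place assimilation: /ɖ/ → [ɢ] after /χ/; /c/ → [t] after /d͡z/; /ɖ/ → [ɢ] after /q/. In each pair only place changes, matching the preceding consonant, while manner and voice stay constant.
Nothing changes in [ʈʊʂiʎɟoba]: there the adjacent consonants already agree in place (/ɟ/ and /ʎ/ are both palatal), so this form is consistent with the same rule.
The rule targets /ɟ/ (voiced palatal stop), which sits after the trigger /ɣ/ (velar).
The voiced velar stop is [g], so /ɟ/ → [g].

[ðuɣgefi]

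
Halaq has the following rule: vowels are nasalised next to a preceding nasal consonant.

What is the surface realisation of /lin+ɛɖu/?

[linɛ̃ɖu]

The vowel /ɛ/ is adjacent to the preceding nasal /n/, so it acquires [+nasal] and surfaces as [ɛ̃].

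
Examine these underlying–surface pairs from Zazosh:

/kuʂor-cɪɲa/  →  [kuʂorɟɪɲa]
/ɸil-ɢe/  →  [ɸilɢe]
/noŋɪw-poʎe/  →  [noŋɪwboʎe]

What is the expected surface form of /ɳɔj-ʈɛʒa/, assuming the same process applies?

The data show progressive voicing assimilation: /c/ → [ɟ] after /r/; /p/ → [b] after /w/. In each pair only voicing changes, matching the preceding consonant, while place and manner stay constant.
Nothing changes in [ɸilɢe]: there the adjacent consonants already agree in voicing (/ɢ/ and /l/ are both voiced), so this form is consistent with the same rule.
/ʈ/ is a voiceless retroflex stop. The preceding trigger /j/ is voiced, so /ʈ/ must become voiced as well.
The voiced retroflex stop is [ɖ], so /ʈ/ → [ɖ].

[ɳɔjɖɛʒa]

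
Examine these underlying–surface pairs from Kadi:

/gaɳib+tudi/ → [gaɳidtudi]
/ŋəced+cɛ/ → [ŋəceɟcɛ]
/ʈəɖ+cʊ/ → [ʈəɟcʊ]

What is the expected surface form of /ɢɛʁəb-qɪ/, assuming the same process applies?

[ɢɛʁəɢqɪ]

The data show regressive place assimilation: /b/ → [d] before /t/; /d/ → [ɟ] before /c/; /ɖ/ → [ɟ] before /c/. In each pair only place changes, matching the following consonant, while manner and voice stay constant.
The rule targets /b/ (voiced bilabial stop), which sits before the trigger /q/ (uvular).
Changing only its place to uvular gives [ɢ] — the voiced uvular stop.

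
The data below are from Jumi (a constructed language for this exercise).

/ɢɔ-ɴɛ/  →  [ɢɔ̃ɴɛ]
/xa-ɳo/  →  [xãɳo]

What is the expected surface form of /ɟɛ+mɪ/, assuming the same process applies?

[ɟɛ̃mɪ]

The data show regressive nasality assimilation (vowel nasalisation): /ɔ/ → [ɔ̃] before /ɴ/; /a/ → [ã] before /ɳ/ — a vowel is nasalised by an immediately following nasal consonant.
/ɛ/ sits next to the nasal /m/ and is therefore nasalised to [ɛ̃].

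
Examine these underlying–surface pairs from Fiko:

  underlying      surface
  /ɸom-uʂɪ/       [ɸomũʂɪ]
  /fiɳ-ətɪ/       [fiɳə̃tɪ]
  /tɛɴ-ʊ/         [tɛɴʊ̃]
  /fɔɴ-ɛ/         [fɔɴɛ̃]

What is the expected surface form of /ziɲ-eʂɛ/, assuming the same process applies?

[ziɲẽʂɛ]

The data show progressive nasality assimilation (vowel nasalisation): /u/ → [ũ] after /m/; /ə/ → [ə̃] after /ɳ/; /ʊ/ → [ʊ̃] after /ɴ/; /ɛ/ → [ɛ̃] after /ɴ/ — a vowel is nasalised by an immediately preceding nasal consonant.
The vowel /e/ is adjacent to the preceding nasal /ɲ/, so it acquires [+nasal] and surfaces as [ẽ].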